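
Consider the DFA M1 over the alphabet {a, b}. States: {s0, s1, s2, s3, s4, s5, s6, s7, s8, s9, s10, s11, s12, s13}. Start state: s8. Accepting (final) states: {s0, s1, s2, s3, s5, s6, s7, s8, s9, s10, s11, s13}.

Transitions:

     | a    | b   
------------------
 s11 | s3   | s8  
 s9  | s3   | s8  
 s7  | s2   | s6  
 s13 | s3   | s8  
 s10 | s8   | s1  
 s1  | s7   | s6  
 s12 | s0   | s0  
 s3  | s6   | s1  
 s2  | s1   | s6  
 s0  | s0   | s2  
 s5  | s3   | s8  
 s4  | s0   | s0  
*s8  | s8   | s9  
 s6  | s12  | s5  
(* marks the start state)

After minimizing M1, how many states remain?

States {s4,s10,s11,s13} cannot be reached from the start state, so discard them.
Initial partition by acceptance: {s0,s1,s2,s3,s5,s6,s7,s8,s9} | {s12}.
Refine {s0,s1,s2,s3,s5,s6,s7,s8,s9} on symbol a: members go to different blocks, giving {s0,s1,s2,s3,s5,s7,s8,s9} and {s6}.
Split {s0,s1,s2,s3,s5,s7,s8,s9} by δ(·,a) → {s0,s1,s2,s5,s7,s8,s9} and {s3}.
Split {s0,s1,s2,s5,s7,s8,s9} by δ(·,a) → {s0,s1,s2,s7,s8} and {s5,s9}.
Split {s0,s1,s2,s7,s8} by δ(·,b) → {s1,s2,s7} and {s0} and {s8}.
The partition is now stable with 7 blocks: {s1,s2,s7} | {s12} | {s6} | {s3} | {s5,s9} | {s0} | {s8}.

7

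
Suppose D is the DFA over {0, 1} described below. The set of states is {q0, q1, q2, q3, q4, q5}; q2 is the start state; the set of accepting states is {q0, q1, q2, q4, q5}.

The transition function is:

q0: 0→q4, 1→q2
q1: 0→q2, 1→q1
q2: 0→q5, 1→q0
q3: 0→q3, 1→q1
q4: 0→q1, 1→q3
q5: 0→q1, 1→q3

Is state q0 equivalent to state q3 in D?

No

All states are reachable from the start state.
P0 = {q0,q1,q2,q4,q5} | {q3}.
Refine {q0,q1,q2,q4,q5} on symbol 1: members go to different blocks, giving {q0,q1,q2} and {q4,q5}.
Split {q0,q1,q2} by δ(·,0) → {q0,q2} and {q1}.
No further refinement is possible. Final partition (4 blocks): {q0,q2} | {q3} | {q4,q5} | {q1}.
q0 and q3 end up in different blocks, so they are distinguishable. For instance, the string 'ε' is accepted from only q0.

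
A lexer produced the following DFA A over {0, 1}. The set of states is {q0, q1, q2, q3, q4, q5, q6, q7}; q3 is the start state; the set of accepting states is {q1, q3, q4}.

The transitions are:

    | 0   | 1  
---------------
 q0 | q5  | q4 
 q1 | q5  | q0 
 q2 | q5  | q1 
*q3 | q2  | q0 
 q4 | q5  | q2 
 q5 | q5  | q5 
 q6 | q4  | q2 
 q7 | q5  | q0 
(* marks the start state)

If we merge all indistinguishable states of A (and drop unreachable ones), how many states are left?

4

First remove the unreachable states {q6,q7}; 6 states remain.
Initial partition by acceptance: {q1,q3,q4} | {q0,q2,q5}.
Refine {q0,q2,q5} on symbol 1: members go to different blocks, giving {q0,q2} and {q5}.
On input 0, block {q1,q3,q4} splits into {q1,q4} and {q3}.
The partition is now stable with 4 blocks: {q1,q4} | {q0,q2} | {q5} | {q3}.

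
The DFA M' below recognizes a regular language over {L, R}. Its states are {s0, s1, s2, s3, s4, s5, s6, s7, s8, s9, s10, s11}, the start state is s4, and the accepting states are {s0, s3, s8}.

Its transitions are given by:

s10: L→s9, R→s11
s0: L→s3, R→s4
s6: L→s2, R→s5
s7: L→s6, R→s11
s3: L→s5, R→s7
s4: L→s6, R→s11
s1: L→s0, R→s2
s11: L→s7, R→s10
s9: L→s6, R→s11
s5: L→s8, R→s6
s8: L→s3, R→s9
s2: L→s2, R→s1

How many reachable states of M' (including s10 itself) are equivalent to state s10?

P0 = {s0,s3,s8} | {s1,s2,s4,s5,s6,s7,s9,s10,s11}.
Split {s0,s3,s8} by δ(·,L) → {s0,s8} and {s3}.
Split {s1,s2,s4,s5,s6,s7,s9,s10,s11} by δ(·,L) → {s2,s4,s6,s7,s9,s10,s11} and {s1,s5}.
Split {s2,s4,s6,s7,s9,s10,s11} by δ(·,R) → {s4,s7,s9,s10,s11} and {s2,s6}.
Refine {s4,s7,s9,s10,s11} on symbol L: members go to different blocks, giving {s4,s7,s9} and {s10,s11}.
Stable partition: {s0,s8} | {s4,s7,s9} | {s3} | {s1,s5} | {s2,s6} | {s10,s11} — 6 equivalence classes.
State s10 belongs to the block {s10,s11}, which has 2 states.

2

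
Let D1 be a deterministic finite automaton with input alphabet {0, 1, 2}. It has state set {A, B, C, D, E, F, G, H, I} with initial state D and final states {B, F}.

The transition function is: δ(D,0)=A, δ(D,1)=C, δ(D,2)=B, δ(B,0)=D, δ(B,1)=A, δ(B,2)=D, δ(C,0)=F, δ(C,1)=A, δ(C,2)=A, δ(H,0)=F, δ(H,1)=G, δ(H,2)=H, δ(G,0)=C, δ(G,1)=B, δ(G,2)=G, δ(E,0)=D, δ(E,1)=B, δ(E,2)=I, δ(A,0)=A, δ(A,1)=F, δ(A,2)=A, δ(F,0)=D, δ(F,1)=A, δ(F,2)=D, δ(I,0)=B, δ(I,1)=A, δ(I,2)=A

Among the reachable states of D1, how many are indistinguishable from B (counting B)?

States {E,G,H,I} cannot be reached from the start state, so discard them.
Start with accepting vs non-accepting: {B,F} | {A,C,D}.
On input 0, block {A,C,D} splits into {A,D} and {C}.
Refine {A,D} on symbol 1: members go to different blocks, giving {A} and {D}.
The partition is now stable with 4 blocks: {B,F} | {A} | {C} | {D}.
State B belongs to the block {B,F}, which has 2 states.

2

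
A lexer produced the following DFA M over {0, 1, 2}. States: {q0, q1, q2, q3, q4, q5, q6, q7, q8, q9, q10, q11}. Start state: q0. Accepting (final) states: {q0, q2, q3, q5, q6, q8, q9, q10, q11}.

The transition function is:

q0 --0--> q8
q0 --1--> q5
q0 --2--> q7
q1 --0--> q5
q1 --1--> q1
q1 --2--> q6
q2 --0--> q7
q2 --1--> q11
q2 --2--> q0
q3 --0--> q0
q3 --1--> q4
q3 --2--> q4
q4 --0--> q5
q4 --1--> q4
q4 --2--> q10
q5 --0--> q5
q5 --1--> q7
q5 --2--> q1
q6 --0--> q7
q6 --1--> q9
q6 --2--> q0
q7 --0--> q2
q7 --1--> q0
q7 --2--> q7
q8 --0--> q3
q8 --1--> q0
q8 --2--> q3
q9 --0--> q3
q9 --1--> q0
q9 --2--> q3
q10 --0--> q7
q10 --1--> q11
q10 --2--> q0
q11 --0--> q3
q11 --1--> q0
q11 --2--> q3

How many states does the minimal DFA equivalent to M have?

7

All states are reachable from the start state.
Start with accepting vs non-accepting: {q0,q2,q3,q5,q6,q8,q9,q10,q11} | {q1,q4,q7}.
Split {q0,q2,q3,q5,q6,q8,q9,q10,q11} by δ(·,0) → {q0,q3,q5,q8,q9,q11} and {q2,q6,q10}.
Split {q0,q3,q5,q8,q9,q11} by δ(·,1) → {q0,q8,q9,q11} and {q3,q5}.
On input 0, block {q0,q8,q9,q11} splits into {q8,q9,q11} and {q0}.
Refine {q1,q4,q7} on symbol 0: members go to different blocks, giving {q1,q4} and {q7}.
Refine {q3,q5} on symbol 0: members go to different blocks, giving {q3} and {q5}.
No further refinement is possible. Final partition (7 blocks): {q8,q9,q11} | {q1,q4} | {q2,q6,q10} | {q3} | {q0} | {q7} | {q5}.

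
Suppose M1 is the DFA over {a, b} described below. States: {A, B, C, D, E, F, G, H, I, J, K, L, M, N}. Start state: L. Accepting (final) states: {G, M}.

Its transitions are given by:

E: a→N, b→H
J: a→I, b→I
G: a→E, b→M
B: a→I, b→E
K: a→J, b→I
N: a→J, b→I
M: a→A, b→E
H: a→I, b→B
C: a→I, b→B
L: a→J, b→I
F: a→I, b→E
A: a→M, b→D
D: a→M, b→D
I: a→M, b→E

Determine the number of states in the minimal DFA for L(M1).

8

States {C,F,G,K} cannot be reached from the start state, so discard them.
Initial partition by acceptance: {M} | {A,B,D,E,H,I,J,L,N}.
Split {A,B,D,E,H,I,J,L,N} by δ(·,a) → {B,E,H,J,L,N} and {A,D,I}.
On input a, block {B,E,H,J,L,N} splits into {B,H,J} and {E,L,N}.
Refine {B,H,J} on symbol b: members go to different blocks, giving {B} and {H} and {J}.
Split {A,D,I} by δ(·,b) → {A,D} and {I}.
On input a, block {E,L,N} splits into {L,N} and {E}.
The partition is now stable with 8 blocks: {M} | {B} | {A,D} | {L,N} | {H} | {J} | {I} | {E}.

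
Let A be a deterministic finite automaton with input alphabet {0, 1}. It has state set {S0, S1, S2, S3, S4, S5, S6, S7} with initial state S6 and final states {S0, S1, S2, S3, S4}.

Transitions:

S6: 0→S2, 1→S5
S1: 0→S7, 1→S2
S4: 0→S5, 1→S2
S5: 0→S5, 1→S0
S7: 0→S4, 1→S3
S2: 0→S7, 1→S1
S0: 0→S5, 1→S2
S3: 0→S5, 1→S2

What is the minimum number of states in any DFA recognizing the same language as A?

5

All states are reachable from the start state.
Initial partition by acceptance: {S0,S1,S2,S3,S4} | {S5,S6,S7}.
Refine {S5,S6,S7} on symbol 0: members go to different blocks, giving {S6,S7} and {S5}.
On input 0, block {S0,S1,S2,S3,S4} splits into {S0,S3,S4} and {S1,S2}.
Refine {S6,S7} on symbol 0: members go to different blocks, giving {S6} and {S7}.
Stable partition: {S0,S3,S4} | {S6} | {S5} | {S1,S2} | {S7} — 5 equivalence classes.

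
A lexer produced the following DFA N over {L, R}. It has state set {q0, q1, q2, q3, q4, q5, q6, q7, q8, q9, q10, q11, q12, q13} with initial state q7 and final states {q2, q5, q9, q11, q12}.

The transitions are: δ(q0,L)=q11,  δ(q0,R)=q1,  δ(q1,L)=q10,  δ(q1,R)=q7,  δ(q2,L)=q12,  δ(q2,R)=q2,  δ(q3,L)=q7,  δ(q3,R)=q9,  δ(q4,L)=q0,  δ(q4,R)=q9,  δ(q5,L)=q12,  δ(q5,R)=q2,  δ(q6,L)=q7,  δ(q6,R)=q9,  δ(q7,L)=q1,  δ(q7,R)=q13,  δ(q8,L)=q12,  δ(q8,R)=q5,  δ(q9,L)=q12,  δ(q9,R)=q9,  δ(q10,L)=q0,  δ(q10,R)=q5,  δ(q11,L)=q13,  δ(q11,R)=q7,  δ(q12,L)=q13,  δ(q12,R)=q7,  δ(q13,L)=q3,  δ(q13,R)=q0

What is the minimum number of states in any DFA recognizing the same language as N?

States {q4,q6,q8} cannot be reached from the start state, so discard them.
P0 = {q2,q5,q9,q11,q12} | {q0,q1,q3,q7,q10,q13}.
Split {q2,q5,q9,q11,q12} by δ(·,L) → {q2,q5,q9} and {q11,q12}.
Refine {q0,q1,q3,q7,q10,q13} on symbol L: members go to different blocks, giving {q1,q3,q7,q10,q13} and {q0}.
Refine {q1,q3,q7,q10,q13} on symbol L: members go to different blocks, giving {q1,q3,q7,q13} and {q10}.
Refine {q1,q3,q7,q13} on symbol L: members go to different blocks, giving {q3,q7,q13} and {q1}.
On input L, block {q3,q7,q13} splits into {q3,q13} and {q7}.
On input L, block {q3,q13} splits into {q3} and {q13}.
Stable partition: {q2,q5,q9} | {q3} | {q11,q12} | {q0} | {q10} | {q1} | {q7} | {q13} — 8 equivalence classes.

8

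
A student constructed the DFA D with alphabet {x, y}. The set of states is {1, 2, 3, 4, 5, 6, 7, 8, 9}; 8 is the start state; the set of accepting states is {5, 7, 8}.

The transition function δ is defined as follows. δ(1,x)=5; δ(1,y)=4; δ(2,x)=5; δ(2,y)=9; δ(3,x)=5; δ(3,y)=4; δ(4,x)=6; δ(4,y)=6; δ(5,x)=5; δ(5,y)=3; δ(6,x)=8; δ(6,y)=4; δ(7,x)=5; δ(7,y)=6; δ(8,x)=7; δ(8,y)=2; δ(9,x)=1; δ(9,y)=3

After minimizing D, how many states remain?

3

Initial partition by acceptance: {5,7,8} | {1,2,3,4,6,9}.
On input x, block {1,2,3,4,6,9} splits into {1,2,3,6} and {4,9}.
The partition is now stable with 3 blocks: {5,7,8} | {1,2,3,6} | {4,9}.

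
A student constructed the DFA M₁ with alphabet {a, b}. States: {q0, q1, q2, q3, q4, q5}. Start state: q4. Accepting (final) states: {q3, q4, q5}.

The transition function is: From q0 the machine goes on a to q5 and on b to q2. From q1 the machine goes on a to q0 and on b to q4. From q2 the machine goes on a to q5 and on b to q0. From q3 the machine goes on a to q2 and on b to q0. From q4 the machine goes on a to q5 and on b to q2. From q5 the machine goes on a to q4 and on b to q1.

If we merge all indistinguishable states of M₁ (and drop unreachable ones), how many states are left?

4

First remove the unreachable states {q3}; 5 states remain.
Initial partition by acceptance: {q4,q5} | {q0,q1,q2}.
On input a, block {q0,q1,q2} splits into {q0,q2} and {q1}.
Split {q4,q5} by δ(·,b) → {q4} and {q5}.
The partition is now stable with 4 blocks: {q4} | {q0,q2} | {q1} | {q5}.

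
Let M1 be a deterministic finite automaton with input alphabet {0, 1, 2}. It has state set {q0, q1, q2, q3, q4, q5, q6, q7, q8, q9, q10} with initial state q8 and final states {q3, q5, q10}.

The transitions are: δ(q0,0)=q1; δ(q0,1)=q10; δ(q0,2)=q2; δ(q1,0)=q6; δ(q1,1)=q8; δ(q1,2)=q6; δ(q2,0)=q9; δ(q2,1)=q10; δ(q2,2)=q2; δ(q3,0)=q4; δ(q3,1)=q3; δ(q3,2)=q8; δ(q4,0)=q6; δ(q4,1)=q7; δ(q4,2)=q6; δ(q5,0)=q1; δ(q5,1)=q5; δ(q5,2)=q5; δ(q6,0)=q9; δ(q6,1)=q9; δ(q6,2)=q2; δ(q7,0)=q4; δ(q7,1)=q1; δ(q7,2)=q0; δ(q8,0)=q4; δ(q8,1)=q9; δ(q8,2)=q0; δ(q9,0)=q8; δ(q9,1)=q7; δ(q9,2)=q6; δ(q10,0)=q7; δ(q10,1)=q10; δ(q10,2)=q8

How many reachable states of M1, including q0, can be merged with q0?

2

States {q3,q5} cannot be reached from the start state, so discard them.
Initial partition by acceptance: {q10} | {q0,q1,q2,q4,q6,q7,q8,q9}.
Split {q0,q1,q2,q4,q6,q7,q8,q9} by δ(·,1) → {q1,q4,q6,q7,q8,q9} and {q0,q2}.
Refine {q1,q4,q6,q7,q8,q9} on symbol 2: members go to different blocks, giving {q1,q4,q9} and {q6,q7,q8}.
No further refinement is possible. Final partition (4 blocks): {q10} | {q1,q4,q9} | {q0,q2} | {q6,q7,q8}.
The equivalence class containing q0 is {q0,q2}, of size 2.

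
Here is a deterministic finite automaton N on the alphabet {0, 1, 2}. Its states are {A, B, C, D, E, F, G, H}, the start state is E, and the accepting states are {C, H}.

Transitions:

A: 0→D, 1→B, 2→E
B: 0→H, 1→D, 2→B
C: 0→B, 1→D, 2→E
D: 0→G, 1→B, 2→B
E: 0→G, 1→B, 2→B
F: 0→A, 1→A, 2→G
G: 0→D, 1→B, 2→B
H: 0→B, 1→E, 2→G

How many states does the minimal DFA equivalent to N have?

First remove the unreachable states {A,C,F}; 5 states remain.
Initial partition by acceptance: {H} | {B,D,E,G}.
Refine {B,D,E,G} on symbol 0: members go to different blocks, giving {D,E,G} and {B}.
The partition is now stable with 3 blocks: {H} | {D,E,G} | {B}.

3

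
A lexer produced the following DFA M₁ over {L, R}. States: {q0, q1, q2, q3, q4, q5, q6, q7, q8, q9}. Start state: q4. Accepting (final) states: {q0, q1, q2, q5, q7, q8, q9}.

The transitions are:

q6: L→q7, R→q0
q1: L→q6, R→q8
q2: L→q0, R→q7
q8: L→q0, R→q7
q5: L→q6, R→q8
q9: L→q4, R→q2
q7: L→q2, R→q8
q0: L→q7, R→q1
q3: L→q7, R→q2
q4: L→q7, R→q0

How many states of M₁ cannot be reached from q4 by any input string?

3

No path from q4 leads to q3, q5, q9; the other 7 states are all reachable.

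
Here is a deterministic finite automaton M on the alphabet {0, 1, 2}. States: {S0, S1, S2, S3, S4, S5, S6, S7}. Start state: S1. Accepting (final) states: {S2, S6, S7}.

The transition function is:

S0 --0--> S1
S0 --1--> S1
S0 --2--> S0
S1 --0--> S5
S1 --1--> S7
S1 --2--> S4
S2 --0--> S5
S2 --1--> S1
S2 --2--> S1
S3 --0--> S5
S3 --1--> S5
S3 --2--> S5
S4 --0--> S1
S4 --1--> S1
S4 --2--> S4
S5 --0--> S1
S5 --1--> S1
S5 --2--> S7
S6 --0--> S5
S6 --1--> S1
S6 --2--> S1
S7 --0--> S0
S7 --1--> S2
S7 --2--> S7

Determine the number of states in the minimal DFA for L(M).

5

States {S3,S6} cannot be reached from the start state, so discard them.
Initial partition by acceptance: {S2,S7} | {S0,S1,S4,S5}.
On input 1, block {S2,S7} splits into {S2} and {S7}.
Refine {S0,S1,S4,S5} on symbol 1: members go to different blocks, giving {S0,S4,S5} and {S1}.
On input 2, block {S0,S4,S5} splits into {S0,S4} and {S5}.
Stable partition: {S2} | {S0,S4} | {S7} | {S1} | {S5} — 5 equivalence classes.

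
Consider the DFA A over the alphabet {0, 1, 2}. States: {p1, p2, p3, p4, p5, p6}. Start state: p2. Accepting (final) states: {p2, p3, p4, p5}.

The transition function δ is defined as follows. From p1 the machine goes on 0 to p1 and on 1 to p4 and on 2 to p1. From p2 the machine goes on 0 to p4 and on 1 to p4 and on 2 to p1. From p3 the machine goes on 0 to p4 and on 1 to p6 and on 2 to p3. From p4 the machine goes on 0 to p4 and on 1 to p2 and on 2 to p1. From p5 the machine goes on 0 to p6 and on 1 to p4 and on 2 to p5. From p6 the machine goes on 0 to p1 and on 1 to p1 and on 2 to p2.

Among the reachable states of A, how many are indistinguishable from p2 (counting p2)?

2

First remove the unreachable states {p3,p5,p6}; 3 states remain.
Start with accepting vs non-accepting: {p2,p4} | {p1}.
The partition is now stable with 2 blocks: {p2,p4} | {p1}.
State p2 belongs to the block {p2,p4}, which has 2 states.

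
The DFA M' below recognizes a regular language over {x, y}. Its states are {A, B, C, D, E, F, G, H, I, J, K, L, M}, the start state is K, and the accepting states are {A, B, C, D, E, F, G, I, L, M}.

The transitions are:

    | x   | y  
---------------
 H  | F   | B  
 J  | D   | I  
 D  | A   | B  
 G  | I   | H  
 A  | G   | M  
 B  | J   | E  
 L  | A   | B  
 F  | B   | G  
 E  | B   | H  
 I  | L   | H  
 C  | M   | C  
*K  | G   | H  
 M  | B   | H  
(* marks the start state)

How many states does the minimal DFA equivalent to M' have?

10

First remove the unreachable states {C}; 12 states remain.
Start with accepting vs non-accepting: {A,B,D,E,F,G,I,L,M} | {H,J,K}.
Refine {A,B,D,E,F,G,I,L,M} on symbol x: members go to different blocks, giving {A,D,E,F,G,I,L,M} and {B}.
Split {A,D,E,F,G,I,L,M} by δ(·,x) → {A,D,G,I,L} and {E,F,M}.
On input y, block {A,D,G,I,L} splits into {D,L} and {G,I} and {A}.
Split {H,J,K} by δ(·,x) → {H} and {J} and {K}.
On input y, block {E,F,M} splits into {E,M} and {F}.
Refine {G,I} on symbol x: members go to different blocks, giving {G} and {I}.
No further refinement is possible. Final partition (10 blocks): {D,L} | {H} | {B} | {E,M} | {G} | {A} | {J} | {K} | {F} | {I}.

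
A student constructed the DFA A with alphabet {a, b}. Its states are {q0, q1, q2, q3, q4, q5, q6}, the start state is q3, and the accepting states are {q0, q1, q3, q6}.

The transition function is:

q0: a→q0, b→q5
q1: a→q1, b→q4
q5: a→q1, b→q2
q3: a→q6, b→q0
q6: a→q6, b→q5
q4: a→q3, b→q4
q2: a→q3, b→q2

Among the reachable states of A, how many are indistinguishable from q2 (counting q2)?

Every state is reachable, so we keep all 7.
Initial partition by acceptance: {q0,q1,q3,q6} | {q2,q4,q5}.
Split {q0,q1,q3,q6} by δ(·,b) → {q0,q1,q6} and {q3}.
Split {q2,q4,q5} by δ(·,a) → {q2,q4} and {q5}.
Refine {q0,q1,q6} on symbol b: members go to different blocks, giving {q0,q6} and {q1}.
Stable partition: {q0,q6} | {q2,q4} | {q3} | {q5} | {q1} — 5 equivalence classes.
The equivalence class containing q2 is {q2,q4}, of size 2.

2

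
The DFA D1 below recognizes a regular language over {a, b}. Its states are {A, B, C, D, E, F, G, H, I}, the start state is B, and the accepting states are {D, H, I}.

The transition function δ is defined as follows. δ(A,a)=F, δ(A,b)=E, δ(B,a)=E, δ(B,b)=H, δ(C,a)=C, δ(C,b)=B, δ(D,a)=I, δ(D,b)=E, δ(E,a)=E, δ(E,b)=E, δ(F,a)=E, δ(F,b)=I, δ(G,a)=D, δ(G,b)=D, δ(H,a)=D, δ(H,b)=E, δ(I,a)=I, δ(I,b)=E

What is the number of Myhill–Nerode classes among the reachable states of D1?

Reachable states from the start: {B,D,E,H,I}. Unreachable: {A,C,F,G} — drop them.
P0 = {D,H,I} | {B,E}.
Split {B,E} by δ(·,b) → {B} and {E}.
Stable partition: {D,H,I} | {B} | {E} — 3 equivalence classes.

3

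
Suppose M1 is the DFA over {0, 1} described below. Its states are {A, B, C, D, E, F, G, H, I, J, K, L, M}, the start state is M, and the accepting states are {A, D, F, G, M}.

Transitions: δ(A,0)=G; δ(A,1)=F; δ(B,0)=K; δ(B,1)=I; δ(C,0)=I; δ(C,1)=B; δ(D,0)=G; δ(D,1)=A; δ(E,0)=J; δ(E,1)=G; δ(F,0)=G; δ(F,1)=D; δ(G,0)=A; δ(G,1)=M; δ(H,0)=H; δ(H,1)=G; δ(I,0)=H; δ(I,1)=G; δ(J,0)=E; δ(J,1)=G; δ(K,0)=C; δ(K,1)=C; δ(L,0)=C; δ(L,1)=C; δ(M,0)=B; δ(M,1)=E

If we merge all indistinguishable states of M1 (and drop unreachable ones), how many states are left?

First remove the unreachable states {L}; 12 states remain.
P0 = {A,D,F,G,M} | {B,C,E,H,I,J,K}.
Refine {A,D,F,G,M} on symbol 0: members go to different blocks, giving {A,D,F,G} and {M}.
On input 1, block {A,D,F,G} splits into {A,D,F} and {G}.
On input 1, block {B,C,E,H,I,J,K} splits into {E,H,I,J} and {B,C,K}.
Refine {B,C,K} on symbol 0: members go to different blocks, giving {B,K} and {C}.
Split {B,K} by δ(·,0) → {B} and {K}.
No further refinement is possible. Final partition (7 blocks): {A,D,F} | {E,H,I,J} | {M} | {G} | {B} | {C} | {K}.

7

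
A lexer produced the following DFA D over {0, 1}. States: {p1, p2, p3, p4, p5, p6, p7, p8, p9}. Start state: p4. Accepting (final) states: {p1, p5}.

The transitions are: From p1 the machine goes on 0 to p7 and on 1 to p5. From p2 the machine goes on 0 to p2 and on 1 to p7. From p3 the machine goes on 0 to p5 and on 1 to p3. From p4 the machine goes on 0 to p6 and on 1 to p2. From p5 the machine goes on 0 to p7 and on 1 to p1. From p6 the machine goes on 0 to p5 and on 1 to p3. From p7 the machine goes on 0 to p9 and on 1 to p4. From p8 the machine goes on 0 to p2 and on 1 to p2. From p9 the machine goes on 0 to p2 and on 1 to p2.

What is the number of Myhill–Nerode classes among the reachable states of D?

Reachable states from the start: {p1,p2,p3,p4,p5,p6,p7,p9}. Unreachable: {p8} — drop them.
Start with accepting vs non-accepting: {p1,p5} | {p2,p3,p4,p6,p7,p9}.
On input 0, block {p2,p3,p4,p6,p7,p9} splits into {p2,p4,p7,p9} and {p3,p6}.
Split {p2,p4,p7,p9} by δ(·,0) → {p2,p7,p9} and {p4}.
Refine {p2,p7,p9} on symbol 1: members go to different blocks, giving {p2,p9} and {p7}.
On input 1, block {p2,p9} splits into {p2} and {p9}.
The partition is now stable with 6 blocks: {p1,p5} | {p2} | {p3,p6} | {p4} | {p7} | {p9}.

6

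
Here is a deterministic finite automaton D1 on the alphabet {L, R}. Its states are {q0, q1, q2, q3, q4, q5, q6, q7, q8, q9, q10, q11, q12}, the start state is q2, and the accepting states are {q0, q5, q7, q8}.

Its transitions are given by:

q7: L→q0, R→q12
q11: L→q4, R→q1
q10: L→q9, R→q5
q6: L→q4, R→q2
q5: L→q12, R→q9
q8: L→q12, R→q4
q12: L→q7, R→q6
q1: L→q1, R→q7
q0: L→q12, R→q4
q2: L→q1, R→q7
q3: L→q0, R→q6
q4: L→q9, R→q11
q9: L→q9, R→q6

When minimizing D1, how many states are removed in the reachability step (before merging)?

4

BFS from q2 reaches {q0, q1, q2, q4, q6, q7, q9, q11, q12}; the 4 state(s) q3, q5, q8, q10 are never visited.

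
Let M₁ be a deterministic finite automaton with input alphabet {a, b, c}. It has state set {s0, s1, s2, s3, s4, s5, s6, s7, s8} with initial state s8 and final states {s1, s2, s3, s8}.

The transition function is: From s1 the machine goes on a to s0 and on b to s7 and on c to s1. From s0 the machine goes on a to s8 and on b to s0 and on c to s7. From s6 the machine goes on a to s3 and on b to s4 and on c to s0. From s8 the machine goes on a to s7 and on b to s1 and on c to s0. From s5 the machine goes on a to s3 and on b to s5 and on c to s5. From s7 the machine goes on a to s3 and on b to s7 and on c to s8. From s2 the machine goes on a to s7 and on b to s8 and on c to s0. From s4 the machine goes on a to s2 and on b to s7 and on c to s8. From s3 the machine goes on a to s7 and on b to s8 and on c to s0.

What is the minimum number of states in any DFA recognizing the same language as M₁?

5

States {s2,s4,s5,s6} cannot be reached from the start state, so discard them.
Start with accepting vs non-accepting: {s1,s3,s8} | {s0,s7}.
Refine {s1,s3,s8} on symbol b: members go to different blocks, giving {s3,s8} and {s1}.
Refine {s3,s8} on symbol b: members go to different blocks, giving {s3} and {s8}.
On input a, block {s0,s7} splits into {s0} and {s7}.
Stable partition: {s3} | {s0} | {s1} | {s8} | {s7} — 5 equivalence classes.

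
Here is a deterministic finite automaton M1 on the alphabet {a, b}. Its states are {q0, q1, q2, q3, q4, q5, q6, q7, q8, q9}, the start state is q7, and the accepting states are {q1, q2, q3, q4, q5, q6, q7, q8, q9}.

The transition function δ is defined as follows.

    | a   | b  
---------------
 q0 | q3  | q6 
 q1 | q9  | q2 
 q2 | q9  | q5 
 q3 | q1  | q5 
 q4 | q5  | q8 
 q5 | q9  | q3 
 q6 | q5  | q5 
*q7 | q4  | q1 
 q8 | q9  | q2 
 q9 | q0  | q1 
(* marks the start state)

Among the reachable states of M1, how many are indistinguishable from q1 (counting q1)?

2

Every state is reachable, so we keep all 10.
Initial partition by acceptance: {q1,q2,q3,q4,q5,q6,q7,q8,q9} | {q0}.
On input a, block {q1,q2,q3,q4,q5,q6,q7,q8,q9} splits into {q1,q2,q3,q4,q5,q6,q7,q8} and {q9}.
Split {q1,q2,q3,q4,q5,q6,q7,q8} by δ(·,a) → {q1,q2,q5,q8} and {q3,q4,q6,q7}.
Refine {q1,q2,q5,q8} on symbol b: members go to different blocks, giving {q1,q2,q8} and {q5}.
Split {q1,q2,q8} by δ(·,b) → {q1,q8} and {q2}.
Refine {q3,q4,q6,q7} on symbol a: members go to different blocks, giving {q4,q6} and {q3} and {q7}.
On input b, block {q4,q6} splits into {q4} and {q6}.
Stable partition: {q1,q8} | {q0} | {q9} | {q4} | {q5} | {q2} | {q3} | {q7} | {q6} — 9 equivalence classes.
State q1 belongs to the block {q1,q8}, which has 2 states.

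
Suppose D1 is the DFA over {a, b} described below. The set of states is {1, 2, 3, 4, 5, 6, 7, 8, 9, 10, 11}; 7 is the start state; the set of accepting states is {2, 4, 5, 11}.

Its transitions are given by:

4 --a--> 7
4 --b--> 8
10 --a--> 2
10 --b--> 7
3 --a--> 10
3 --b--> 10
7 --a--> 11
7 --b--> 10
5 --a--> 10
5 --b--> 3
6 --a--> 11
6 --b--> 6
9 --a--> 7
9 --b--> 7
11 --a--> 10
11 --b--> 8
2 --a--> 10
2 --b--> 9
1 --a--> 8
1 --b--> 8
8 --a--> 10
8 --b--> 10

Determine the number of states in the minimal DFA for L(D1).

3

States {1,3,4,5,6} cannot be reached from the start state, so discard them.
Start with accepting vs non-accepting: {2,11} | {7,8,9,10}.
On input a, block {7,8,9,10} splits into {7,10} and {8,9}.
The partition is now stable with 3 blocks: {2,11} | {7,10} | {8,9}.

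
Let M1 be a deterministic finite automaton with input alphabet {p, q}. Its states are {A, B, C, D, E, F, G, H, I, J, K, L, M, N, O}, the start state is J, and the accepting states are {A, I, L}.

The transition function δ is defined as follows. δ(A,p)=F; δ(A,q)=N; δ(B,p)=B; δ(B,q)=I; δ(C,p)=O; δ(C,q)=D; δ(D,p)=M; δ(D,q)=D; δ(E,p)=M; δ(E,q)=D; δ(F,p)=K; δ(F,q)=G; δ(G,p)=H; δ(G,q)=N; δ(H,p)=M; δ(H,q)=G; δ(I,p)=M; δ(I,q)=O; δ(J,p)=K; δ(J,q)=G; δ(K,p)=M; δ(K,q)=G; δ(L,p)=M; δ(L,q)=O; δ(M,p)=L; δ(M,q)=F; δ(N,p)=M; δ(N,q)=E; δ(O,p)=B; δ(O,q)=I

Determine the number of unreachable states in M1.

2

BFS from J reaches {B, D, E, F, G, H, I, J, K, L, M, N, O}; the 2 state(s) A, C are never visited.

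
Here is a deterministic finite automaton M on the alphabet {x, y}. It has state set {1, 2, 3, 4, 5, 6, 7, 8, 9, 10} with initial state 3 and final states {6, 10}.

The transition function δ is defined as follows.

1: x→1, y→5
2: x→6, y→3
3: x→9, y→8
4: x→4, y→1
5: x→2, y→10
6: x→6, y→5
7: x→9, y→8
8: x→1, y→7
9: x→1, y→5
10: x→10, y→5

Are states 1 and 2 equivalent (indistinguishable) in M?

Reachable states from the start: {1,2,3,5,6,7,8,9,10}. Unreachable: {4} — drop them.
Initial partition by acceptance: {6,10} | {1,2,3,5,7,8,9}.
On input x, block {1,2,3,5,7,8,9} splits into {1,3,5,7,8,9} and {2}.
Split {1,3,5,7,8,9} by δ(·,x) → {1,3,7,8,9} and {5}.
Split {1,3,7,8,9} by δ(·,y) → {3,7,8} and {1,9}.
No further refinement is possible. Final partition (5 blocks): {6,10} | {3,7,8} | {2} | {5} | {1,9}.
1 and 2 end up in different blocks, so they are distinguishable. For instance, the string 'x' is accepted from only 2.

No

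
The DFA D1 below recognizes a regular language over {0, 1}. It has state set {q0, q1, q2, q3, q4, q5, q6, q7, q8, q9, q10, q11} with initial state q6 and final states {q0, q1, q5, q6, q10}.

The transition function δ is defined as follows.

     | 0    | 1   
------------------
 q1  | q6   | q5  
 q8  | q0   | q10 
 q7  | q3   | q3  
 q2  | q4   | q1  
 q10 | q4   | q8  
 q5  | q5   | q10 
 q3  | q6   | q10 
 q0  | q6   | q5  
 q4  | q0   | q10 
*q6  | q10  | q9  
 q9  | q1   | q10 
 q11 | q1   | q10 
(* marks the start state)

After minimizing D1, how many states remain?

First remove the unreachable states {q2,q3,q7,q11}; 8 states remain.
Start with accepting vs non-accepting: {q0,q1,q5,q6,q10} | {q4,q8,q9}.
Refine {q0,q1,q5,q6,q10} on symbol 0: members go to different blocks, giving {q0,q1,q5,q6} and {q10}.
On input 0, block {q0,q1,q5,q6} splits into {q0,q1,q5} and {q6}.
On input 0, block {q0,q1,q5} splits into {q0,q1} and {q5}.
No further refinement is possible. Final partition (5 blocks): {q0,q1} | {q4,q8,q9} | {q10} | {q6} | {q5}.

5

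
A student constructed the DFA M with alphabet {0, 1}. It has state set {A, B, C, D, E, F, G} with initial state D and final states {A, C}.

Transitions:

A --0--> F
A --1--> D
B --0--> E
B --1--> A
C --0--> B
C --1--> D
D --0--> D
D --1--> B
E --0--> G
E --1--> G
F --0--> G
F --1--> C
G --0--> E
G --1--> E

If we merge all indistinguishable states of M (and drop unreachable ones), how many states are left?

All states are reachable from the start state.
Start with accepting vs non-accepting: {A,C} | {B,D,E,F,G}.
Refine {B,D,E,F,G} on symbol 1: members go to different blocks, giving {D,E,G} and {B,F}.
Refine {D,E,G} on symbol 1: members go to different blocks, giving {E,G} and {D}.
Stable partition: {A,C} | {E,G} | {B,F} | {D} — 4 equivalence classes.

4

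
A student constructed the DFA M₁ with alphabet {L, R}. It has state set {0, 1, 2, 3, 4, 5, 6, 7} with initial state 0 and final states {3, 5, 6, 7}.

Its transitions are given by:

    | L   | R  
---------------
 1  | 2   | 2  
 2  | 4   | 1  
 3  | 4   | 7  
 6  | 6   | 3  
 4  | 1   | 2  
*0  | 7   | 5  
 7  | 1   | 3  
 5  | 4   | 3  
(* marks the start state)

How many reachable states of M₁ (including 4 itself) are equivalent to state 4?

First remove the unreachable states {6}; 7 states remain.
Start with accepting vs non-accepting: {3,5,7} | {0,1,2,4}.
Split {0,1,2,4} by δ(·,L) → {1,2,4} and {0}.
No further refinement is possible. Final partition (3 blocks): {3,5,7} | {1,2,4} | {0}.
State 4 belongs to the block {1,2,4}, which has 3 states.

3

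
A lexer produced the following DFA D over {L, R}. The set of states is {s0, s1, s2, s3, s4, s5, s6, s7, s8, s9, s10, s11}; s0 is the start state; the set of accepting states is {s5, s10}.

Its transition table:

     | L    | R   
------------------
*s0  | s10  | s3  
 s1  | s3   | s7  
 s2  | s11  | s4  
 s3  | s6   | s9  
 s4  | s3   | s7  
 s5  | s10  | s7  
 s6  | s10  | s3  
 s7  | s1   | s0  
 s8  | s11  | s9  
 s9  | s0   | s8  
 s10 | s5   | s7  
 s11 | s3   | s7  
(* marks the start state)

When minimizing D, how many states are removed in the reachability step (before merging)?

2

Starting at s0 and following transitions, the reachable set is {s0, s1, s3, s5, s6, s7, s8, s9, s10, s11}. That leaves s2, s4 unreachable — 2 in total.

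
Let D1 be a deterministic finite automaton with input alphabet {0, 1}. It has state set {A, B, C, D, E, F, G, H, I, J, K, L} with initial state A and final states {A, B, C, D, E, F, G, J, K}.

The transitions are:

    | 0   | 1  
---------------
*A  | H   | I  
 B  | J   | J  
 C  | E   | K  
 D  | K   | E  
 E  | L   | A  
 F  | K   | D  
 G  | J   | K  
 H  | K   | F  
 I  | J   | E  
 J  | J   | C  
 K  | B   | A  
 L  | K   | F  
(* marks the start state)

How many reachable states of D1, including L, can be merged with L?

2

Reachable states from the start: {A,B,C,D,E,F,H,I,J,K,L}. Unreachable: {G} — drop them.
Start with accepting vs non-accepting: {A,B,C,D,E,F,J,K} | {H,I,L}.
Refine {A,B,C,D,E,F,J,K} on symbol 0: members go to different blocks, giving {B,C,D,F,J,K} and {A,E}.
Refine {B,C,D,F,J,K} on symbol 0: members go to different blocks, giving {B,D,F,J,K} and {C}.
Split {B,D,F,J,K} by δ(·,1) → {B,F} and {D,K} and {J}.
On input 0, block {B,F} splits into {B} and {F}.
On input 0, block {H,I,L} splits into {H,L} and {I}.
Split {A,E} by δ(·,1) → {A} and {E}.
Refine {D,K} on symbol 0: members go to different blocks, giving {D} and {K}.
No further refinement is possible. Final partition (10 blocks): {B} | {H,L} | {A} | {C} | {D} | {J} | {F} | {I} | {E} | {K}.
The equivalence class containing L is {H,L}, of size 2.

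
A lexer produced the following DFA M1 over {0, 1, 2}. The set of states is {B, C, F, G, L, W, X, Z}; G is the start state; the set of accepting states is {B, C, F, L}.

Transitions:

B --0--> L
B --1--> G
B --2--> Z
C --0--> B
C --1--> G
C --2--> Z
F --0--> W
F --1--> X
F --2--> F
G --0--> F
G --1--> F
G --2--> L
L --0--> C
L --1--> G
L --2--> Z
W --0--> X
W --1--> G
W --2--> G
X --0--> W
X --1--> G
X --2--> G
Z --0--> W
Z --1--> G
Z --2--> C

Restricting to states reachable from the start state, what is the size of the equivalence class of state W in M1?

2

All states are reachable from the start state.
Start with accepting vs non-accepting: {B,C,F,L} | {G,W,X,Z}.
Refine {B,C,F,L} on symbol 0: members go to different blocks, giving {B,C,L} and {F}.
On input 0, block {G,W,X,Z} splits into {W,X,Z} and {G}.
On input 2, block {W,X,Z} splits into {W,X} and {Z}.
Stable partition: {B,C,L} | {W,X} | {F} | {G} | {Z} — 5 equivalence classes.
The equivalence class containing W is {W,X}, of size 2.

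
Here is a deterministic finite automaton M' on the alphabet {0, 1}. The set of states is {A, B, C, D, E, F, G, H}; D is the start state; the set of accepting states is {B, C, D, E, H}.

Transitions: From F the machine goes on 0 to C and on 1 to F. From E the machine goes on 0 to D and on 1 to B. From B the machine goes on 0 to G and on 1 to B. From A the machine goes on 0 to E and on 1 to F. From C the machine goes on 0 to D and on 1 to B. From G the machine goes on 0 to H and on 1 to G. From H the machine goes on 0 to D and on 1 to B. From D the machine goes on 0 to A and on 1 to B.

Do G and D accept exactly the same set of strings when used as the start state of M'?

No

Every state is reachable, so we keep all 8.
Start with accepting vs non-accepting: {B,C,D,E,H} | {A,F,G}.
Refine {B,C,D,E,H} on symbol 0: members go to different blocks, giving {C,E,H} and {B,D}.
No further refinement is possible. Final partition (3 blocks): {C,E,H} | {A,F,G} | {B,D}.
G and D end up in different blocks, so they are distinguishable. For instance, the string 'ε' is accepted from only D.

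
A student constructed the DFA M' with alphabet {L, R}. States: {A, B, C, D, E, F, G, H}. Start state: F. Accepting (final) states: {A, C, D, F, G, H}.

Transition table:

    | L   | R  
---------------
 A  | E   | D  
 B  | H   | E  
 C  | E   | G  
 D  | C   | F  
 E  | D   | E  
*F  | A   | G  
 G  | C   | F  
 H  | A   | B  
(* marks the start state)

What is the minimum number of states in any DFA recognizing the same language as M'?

3

Reachable states from the start: {A,C,D,E,F,G}. Unreachable: {B,H} — drop them.
Start with accepting vs non-accepting: {A,C,D,F,G} | {E}.
Refine {A,C,D,F,G} on symbol L: members go to different blocks, giving {D,F,G} and {A,C}.
The partition is now stable with 3 blocks: {D,F,G} | {E} | {A,C}.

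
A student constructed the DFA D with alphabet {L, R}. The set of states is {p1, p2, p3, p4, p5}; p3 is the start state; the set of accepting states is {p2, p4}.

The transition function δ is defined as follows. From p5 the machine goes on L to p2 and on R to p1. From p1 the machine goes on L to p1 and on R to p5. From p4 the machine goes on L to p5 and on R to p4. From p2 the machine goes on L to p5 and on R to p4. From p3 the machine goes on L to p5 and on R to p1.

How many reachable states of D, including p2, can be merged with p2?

2

Initial partition by acceptance: {p2,p4} | {p1,p3,p5}.
Refine {p1,p3,p5} on symbol L: members go to different blocks, giving {p1,p3} and {p5}.
Split {p1,p3} by δ(·,L) → {p1} and {p3}.
Stable partition: {p2,p4} | {p1} | {p5} | {p3} — 4 equivalence classes.
State p2 belongs to the block {p2,p4}, which has 2 states.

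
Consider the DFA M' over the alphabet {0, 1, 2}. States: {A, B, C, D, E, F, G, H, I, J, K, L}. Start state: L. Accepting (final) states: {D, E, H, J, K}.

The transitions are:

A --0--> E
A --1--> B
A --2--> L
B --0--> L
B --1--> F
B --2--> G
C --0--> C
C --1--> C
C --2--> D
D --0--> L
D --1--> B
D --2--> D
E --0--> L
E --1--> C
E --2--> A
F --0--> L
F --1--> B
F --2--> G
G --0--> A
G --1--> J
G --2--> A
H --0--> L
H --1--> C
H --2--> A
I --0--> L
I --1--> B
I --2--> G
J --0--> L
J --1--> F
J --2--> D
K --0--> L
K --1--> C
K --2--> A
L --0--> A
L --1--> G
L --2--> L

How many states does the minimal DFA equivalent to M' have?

7

States {H,I,K} cannot be reached from the start state, so discard them.
Start with accepting vs non-accepting: {D,E,J} | {A,B,C,F,G,L}.
Split {D,E,J} by δ(·,2) → {D,J} and {E}.
On input 0, block {A,B,C,F,G,L} splits into {B,C,F,G,L} and {A}.
Split {B,C,F,G,L} by δ(·,0) → {B,C,F} and {G,L}.
On input 0, block {B,C,F} splits into {B,F} and {C}.
Refine {G,L} on symbol 1: members go to different blocks, giving {G} and {L}.
The partition is now stable with 7 blocks: {D,J} | {B,F} | {E} | {A} | {G} | {C} | {L}.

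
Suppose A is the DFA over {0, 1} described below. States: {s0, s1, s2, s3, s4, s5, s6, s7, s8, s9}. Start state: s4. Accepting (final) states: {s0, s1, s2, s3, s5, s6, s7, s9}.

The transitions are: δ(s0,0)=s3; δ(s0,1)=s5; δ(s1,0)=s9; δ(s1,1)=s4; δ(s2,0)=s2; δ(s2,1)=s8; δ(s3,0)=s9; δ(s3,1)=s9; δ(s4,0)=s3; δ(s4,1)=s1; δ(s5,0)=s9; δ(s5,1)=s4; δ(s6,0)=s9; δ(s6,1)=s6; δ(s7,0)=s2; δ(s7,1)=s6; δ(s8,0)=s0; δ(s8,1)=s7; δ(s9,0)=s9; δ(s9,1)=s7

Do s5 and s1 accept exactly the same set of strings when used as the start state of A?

All states are reachable from the start state.
P0 = {s0,s1,s2,s3,s5,s6,s7,s9} | {s4,s8}.
Split {s0,s1,s2,s3,s5,s6,s7,s9} by δ(·,1) → {s0,s3,s6,s7,s9} and {s1,s2,s5}.
Refine {s0,s3,s6,s7,s9} on symbol 0: members go to different blocks, giving {s0,s3,s6,s9} and {s7}.
On input 1, block {s0,s3,s6,s9} splits into {s3,s6} and {s0} and {s9}.
Refine {s3,s6} on symbol 1: members go to different blocks, giving {s3} and {s6}.
Split {s4,s8} by δ(·,0) → {s4} and {s8}.
Refine {s1,s2,s5} on symbol 0: members go to different blocks, giving {s1,s5} and {s2}.
No further refinement is possible. Final partition (9 blocks): {s3} | {s4} | {s1,s5} | {s7} | {s0} | {s9} | {s6} | {s8} | {s2}.
s5 and s1 lie in the same block of the stable partition, so they are equivalent — no string distinguishes them.

Yes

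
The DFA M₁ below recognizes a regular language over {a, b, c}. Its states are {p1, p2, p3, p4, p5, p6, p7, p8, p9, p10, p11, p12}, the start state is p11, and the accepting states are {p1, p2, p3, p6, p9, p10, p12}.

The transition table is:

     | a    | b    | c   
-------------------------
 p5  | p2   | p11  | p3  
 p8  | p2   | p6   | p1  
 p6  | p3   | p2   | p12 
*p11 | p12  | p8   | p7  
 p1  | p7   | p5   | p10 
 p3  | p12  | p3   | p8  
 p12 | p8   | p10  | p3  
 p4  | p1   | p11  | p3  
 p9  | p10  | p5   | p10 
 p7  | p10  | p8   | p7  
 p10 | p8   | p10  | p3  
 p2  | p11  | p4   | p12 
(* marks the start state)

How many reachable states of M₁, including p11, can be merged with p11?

2

States {p9} cannot be reached from the start state, so discard them.
Initial partition by acceptance: {p1,p2,p3,p6,p10,p12} | {p4,p5,p7,p8,p11}.
Refine {p1,p2,p3,p6,p10,p12} on symbol a: members go to different blocks, giving {p1,p2,p10,p12} and {p3,p6}.
Split {p1,p2,p10,p12} by δ(·,b) → {p1,p2} and {p10,p12}.
Split {p4,p5,p7,p8,p11} by δ(·,a) → {p4,p5,p8} and {p7,p11}.
Split {p4,p5,p8} by δ(·,b) → {p4,p5} and {p8}.
Split {p3,p6} by δ(·,a) → {p3} and {p6}.
No further refinement is possible. Final partition (7 blocks): {p1,p2} | {p4,p5} | {p3} | {p10,p12} | {p7,p11} | {p8} | {p6}.
State p11 belongs to the block {p7,p11}, which has 2 states.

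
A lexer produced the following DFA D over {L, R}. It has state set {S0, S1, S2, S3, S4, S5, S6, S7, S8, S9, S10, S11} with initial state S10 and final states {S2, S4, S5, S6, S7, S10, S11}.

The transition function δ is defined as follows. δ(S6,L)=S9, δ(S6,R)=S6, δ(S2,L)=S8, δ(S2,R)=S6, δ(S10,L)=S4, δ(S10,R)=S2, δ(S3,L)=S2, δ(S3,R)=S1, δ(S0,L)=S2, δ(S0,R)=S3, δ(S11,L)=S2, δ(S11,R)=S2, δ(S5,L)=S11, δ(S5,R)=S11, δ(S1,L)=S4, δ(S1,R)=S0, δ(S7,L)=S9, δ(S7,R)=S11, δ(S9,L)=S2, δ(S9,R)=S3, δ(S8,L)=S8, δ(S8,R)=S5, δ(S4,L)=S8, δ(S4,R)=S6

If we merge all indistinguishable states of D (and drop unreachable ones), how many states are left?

6

First remove the unreachable states {S7}; 11 states remain.
Initial partition by acceptance: {S2,S4,S5,S6,S10,S11} | {S0,S1,S3,S8,S9}.
On input L, block {S2,S4,S5,S6,S10,S11} splits into {S2,S4,S6} and {S5,S10,S11}.
Refine {S0,S1,S3,S8,S9} on symbol L: members go to different blocks, giving {S0,S1,S3,S9} and {S8}.
On input L, block {S2,S4,S6} splits into {S2,S4} and {S6}.
On input L, block {S5,S10,S11} splits into {S10,S11} and {S5}.
The partition is now stable with 6 blocks: {S2,S4} | {S0,S1,S3,S9} | {S10,S11} | {S8} | {S6} | {S5}.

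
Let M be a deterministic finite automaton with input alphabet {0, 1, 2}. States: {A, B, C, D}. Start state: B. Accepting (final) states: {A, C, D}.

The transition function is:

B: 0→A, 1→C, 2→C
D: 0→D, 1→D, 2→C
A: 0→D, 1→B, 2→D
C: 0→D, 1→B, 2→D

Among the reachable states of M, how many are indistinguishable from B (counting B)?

1

All states are reachable from the start state.
P0 = {A,C,D} | {B}.
Split {A,C,D} by δ(·,1) → {A,C} and {D}.
Stable partition: {A,C} | {B} | {D} — 3 equivalence classes.
The equivalence class containing B is {B}, of size 1.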